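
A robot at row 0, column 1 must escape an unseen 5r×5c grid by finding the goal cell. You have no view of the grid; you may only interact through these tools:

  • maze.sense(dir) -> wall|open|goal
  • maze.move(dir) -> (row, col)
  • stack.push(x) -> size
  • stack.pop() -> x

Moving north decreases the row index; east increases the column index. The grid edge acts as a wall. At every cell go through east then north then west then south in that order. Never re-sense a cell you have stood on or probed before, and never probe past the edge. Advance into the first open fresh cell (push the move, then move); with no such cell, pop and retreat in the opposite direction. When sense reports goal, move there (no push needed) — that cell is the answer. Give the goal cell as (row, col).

Invoking sense passing dir='east', and get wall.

Using sense passing dir='west', : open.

Invoking push passing x='west', → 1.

Next I call move passing dir='west', which returns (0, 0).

Using sense passing dir='south', : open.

I use push passing x='south', → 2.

I use move passing dir='south', giving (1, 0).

Now I run sense passing dir='east', → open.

I use push passing x='east', : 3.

I use move passing dir='east', yielding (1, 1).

I use sense passing dir='east', and observe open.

I use push passing x='east', and get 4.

Next I call move passing dir='east', which returns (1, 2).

I invoke sense passing dir='east', and observe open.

Calling push passing x='east', and get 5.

I try move passing dir='east', and observe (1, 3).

Calling sense passing dir='east', — result: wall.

Invoking sense passing dir='north', yielding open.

I use push passing x='north', → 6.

Using move passing dir='north', and get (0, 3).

I call sense passing dir='east', — result: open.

I run push passing x='east', yielding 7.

Now I run move passing dir='east', — result: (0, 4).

Using pop, → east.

I try move passing dir='west', and see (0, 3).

Then pop, — result: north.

I use move passing dir='south', : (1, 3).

Next I call sense passing dir='south', and see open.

I try push passing x='south', giving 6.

Next I call move passing dir='south', → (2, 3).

I call sense passing dir='east', : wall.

Calling sense passing dir='west', → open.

Using push passing x='west', and observe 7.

Using move passing dir='west', — result: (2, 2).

Then sense passing dir='west', — result: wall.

I try sense passing dir='south', which returns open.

Then push passing x='south', which returns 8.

Calling move passing dir='south', and get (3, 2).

Then sense passing dir='east', giving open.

Using push passing x='east', and get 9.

Now I run move passing dir='east', and get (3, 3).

I use sense passing dir='east', which returns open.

Invoking push passing x='east', — result: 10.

I invoke move passing dir='east', giving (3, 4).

Calling sense passing dir='south', yielding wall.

I try pop(), and see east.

I run move passing dir='west', and get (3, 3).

Invoking sense passing dir='south', giving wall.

Next I call pop, giving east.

Now I run move passing dir='west', yielding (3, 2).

I use sense passing dir='west', and get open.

I run push passing x='west', and observe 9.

I run move passing dir='west', which returns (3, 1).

I call sense passing dir='west', : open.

Invoking push passing x='west', and get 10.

I invoke move passing dir='west', and observe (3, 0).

Next I call sense passing dir='north', which returns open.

Invoking push passing x='north', and see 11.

Next I call move passing dir='north', and see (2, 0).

Now I run pop, giving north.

Now I run move passing dir='south', : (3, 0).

I invoke sense passing dir='south', which returns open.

Then push passing x='south', giving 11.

Next I call move passing dir='south', yielding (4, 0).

Then sense passing dir='east', which returns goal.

I try move passing dir='east', and observe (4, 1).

Answer: (4, 1)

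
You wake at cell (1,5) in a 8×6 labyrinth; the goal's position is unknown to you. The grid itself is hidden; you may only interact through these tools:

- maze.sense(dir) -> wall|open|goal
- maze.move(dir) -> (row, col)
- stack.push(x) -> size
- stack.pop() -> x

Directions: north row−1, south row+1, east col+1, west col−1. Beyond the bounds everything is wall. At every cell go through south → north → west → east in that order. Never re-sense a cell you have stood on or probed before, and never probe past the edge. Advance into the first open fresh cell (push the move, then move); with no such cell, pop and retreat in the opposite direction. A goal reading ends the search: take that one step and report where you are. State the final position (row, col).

// 1. maze.sense(dir='south') => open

// 2. stack.push(x='south') => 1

// 3. maze.move(dir='south') => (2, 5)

// 4. maze.sense(dir='south') => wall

// 5. maze.sense(dir='west') => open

// 6. stack.push(x='west') => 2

// 7. maze.move(dir='west') => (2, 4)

// 8. maze.sense(dir='south') => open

// 9. stack.push(x='south') => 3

// 10. maze.move(dir='south') => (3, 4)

// 11. maze.sense(dir='south') => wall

// 12. maze.sense(dir='west') => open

// 13. stack.push(x='west') => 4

// 14. maze.move(dir='west') => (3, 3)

// 15. maze.sense(dir='south') => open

// 16. stack.push(x='south') => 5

// 17. maze.move(dir='south') => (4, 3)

// 18. maze.sense(dir='south') => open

// 19. stack.push(x='south') => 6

// 20. maze.move(dir='south') => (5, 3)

// 21. maze.sense(dir='south') => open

// 22. stack.push(x='south') => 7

// 23. maze.move(dir='south') => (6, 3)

// 24. maze.sense(dir='south') => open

// 25. stack.push(x='south') => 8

// 26. maze.move(dir='south') => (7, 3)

// 27. maze.sense(dir='west') => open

// 28. stack.push(x='west') => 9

// 29. maze.move(dir='west') => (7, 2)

// 30. maze.sense(dir='north') => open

// 31. stack.push(x='north') => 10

// 32. maze.move(dir='north') => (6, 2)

// 33. maze.sense(dir='north') => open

// 34. stack.push(x='north') => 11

// 35. maze.move(dir='north') => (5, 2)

// 36. maze.sense(dir='north') => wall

// 37. maze.sense(dir='west') => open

// 38. stack.push(x='west') => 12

// 39. maze.move(dir='west') => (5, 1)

// 40. maze.sense(dir='south') => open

// 41. stack.push(x='south') => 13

// 42. maze.move(dir='south') => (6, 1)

// 43. maze.sense(dir='south') => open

// 44. stack.push(x='south') => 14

// 45. maze.move(dir='south') => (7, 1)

// 46. maze.sense(dir='west') => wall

// 47. stack.pop() => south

// 48. maze.move(dir='north') => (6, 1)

// 49. maze.sense(dir='west') => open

// 50. stack.push(x='west') => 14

// 51. maze.move(dir='west') => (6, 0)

// 52. maze.sense(dir='north') => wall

// 53. stack.pop() => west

// 54. maze.move(dir='east') => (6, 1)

// 55. stack.pop() => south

// 56. maze.move(dir='north') => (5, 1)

// 57. maze.sense(dir='north') => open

// 58. stack.push(x='north') => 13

// 59. maze.move(dir='north') => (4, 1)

// 60. maze.sense(dir='north') => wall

// 61. maze.sense(dir='west') => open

// 62. stack.push(x='west') => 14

// 63. maze.move(dir='west') => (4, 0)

// 64. maze.sense(dir='north') => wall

// 65. stack.pop() => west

// 66. maze.move(dir='east') => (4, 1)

// 67. stack.pop() => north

// 68. maze.move(dir='south') => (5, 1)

// 69. stack.pop() => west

// 70. maze.move(dir='east') => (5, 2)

// 71. stack.pop() => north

// 72. maze.move(dir='south') => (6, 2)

// 73. stack.pop() => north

// 74. maze.move(dir='south') => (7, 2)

// 75. stack.pop() => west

// 76. maze.move(dir='east') => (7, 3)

// 77. maze.sense(dir='east') => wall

// 78. stack.pop() => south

// 79. maze.move(dir='north') => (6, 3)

// 80. maze.sense(dir='east') => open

// 81. stack.push(x='east') => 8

// 82. maze.move(dir='east') => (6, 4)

// 83. maze.sense(dir='north') => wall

// 84. maze.sense(dir='east') => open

// 85. stack.push(x='east') => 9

// 86. maze.move(dir='east') => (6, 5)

// 87. maze.sense(dir='south') => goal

// 88. maze.move(dir='south') => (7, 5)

Answer: (7, 5)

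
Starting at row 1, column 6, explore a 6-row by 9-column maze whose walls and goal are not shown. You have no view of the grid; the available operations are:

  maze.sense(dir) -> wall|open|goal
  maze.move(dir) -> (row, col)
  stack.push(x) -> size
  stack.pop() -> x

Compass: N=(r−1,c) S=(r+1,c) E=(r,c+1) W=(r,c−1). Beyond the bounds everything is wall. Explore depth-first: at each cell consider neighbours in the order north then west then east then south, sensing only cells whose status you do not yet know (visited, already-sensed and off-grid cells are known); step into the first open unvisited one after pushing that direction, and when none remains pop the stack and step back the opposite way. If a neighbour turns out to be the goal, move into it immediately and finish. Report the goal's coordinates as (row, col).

I use sense with dir→north, giving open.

Next I call push with x→north, and get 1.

Calling move with dir→north, → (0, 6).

I run sense with dir→west, and observe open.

I use push with x→west, giving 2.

Using move with dir→west, — result: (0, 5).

Invoking sense with dir→west, and get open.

I run push with x→west, yielding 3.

Next I call move with dir→west, and observe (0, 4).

Invoking sense with dir→west, and observe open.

I use push with x→west, : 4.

Then move with dir→west, which returns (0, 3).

I run sense with dir→west, and get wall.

I run sense with dir→south, and get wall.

Invoking pop, yielding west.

Next I call move with dir→east, : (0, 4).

Using sense with dir→south, giving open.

Now I run push with x→south, which returns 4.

I run move with dir→south, → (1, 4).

I invoke sense with dir→east, and see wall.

Now I run sense with dir→south, and get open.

Then push with x→south, — result: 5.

Using move with dir→south, — result: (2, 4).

Then sense with dir→west, — result: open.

Calling push with x→west, and see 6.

I try move with dir→west, : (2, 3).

Calling sense with dir→west, → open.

I use push with x→west, → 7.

Next I call move with dir→west, and get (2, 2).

Using sense with dir→north, giving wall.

Now I run sense with dir→west, and see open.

Invoking push with x→west, yielding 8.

Calling move with dir→west, yielding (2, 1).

I use sense with dir→north, giving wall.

I use sense with dir→west, : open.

Then push with x→west, and get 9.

Calling move with dir→west, and see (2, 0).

I invoke sense with dir→north, and see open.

I try push with x→north, and get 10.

I try move with dir→north, yielding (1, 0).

I use sense with dir→north, and get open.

Now I run push with x→north, yielding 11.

Now I run move with dir→north, giving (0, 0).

Invoking sense with dir→east, and observe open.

Now I run push with x→east, which returns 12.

Calling move with dir→east, which returns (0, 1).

Invoking pop, giving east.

I invoke move with dir→west, and get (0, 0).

Using pop, yielding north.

I try move with dir→south, giving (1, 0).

Now I run pop, which returns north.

I try move with dir→south, and see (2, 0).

I run sense with dir→south, which returns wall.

I use pop(), — result: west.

Calling move with dir→east, giving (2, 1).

Now I run sense with dir→south, and see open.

Calling push with x→south, : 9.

Next I call move with dir→south, giving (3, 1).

I call sense with dir→east, → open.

Then push with x→east, and see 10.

Using move with dir→east, which returns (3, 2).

I use sense with dir→east, giving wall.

I try sense with dir→south, → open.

Next I call push with x→south, and observe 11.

Invoking move with dir→south, yielding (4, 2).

Then sense with dir→west, → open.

Invoking push with x→west, and see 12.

Using move with dir→west, and observe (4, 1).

Using sense with dir→west, yielding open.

I run push with x→west, and get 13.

Invoking move with dir→west, giving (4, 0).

Now I run sense with dir→south, and get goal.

I use move with dir→south, — result: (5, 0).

Answer: (5, 0)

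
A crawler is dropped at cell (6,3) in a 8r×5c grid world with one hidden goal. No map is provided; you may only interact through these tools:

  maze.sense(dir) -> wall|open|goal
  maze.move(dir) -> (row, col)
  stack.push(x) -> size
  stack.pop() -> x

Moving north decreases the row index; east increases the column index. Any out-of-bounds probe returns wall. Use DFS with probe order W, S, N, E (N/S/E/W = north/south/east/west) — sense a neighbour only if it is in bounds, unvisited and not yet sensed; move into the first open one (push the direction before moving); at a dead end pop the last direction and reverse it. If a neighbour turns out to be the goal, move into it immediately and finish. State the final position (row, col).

·→ sense(dir='west')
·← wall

·→ sense(dir='south')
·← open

·→ push(x='south')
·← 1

·→ move(dir='south')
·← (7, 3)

·→ sense(dir='west')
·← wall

·→ sense(dir='east')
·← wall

·→ pop()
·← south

·→ move(dir='north')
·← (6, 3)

·→ sense(dir='north')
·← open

·→ push(x='north')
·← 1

·→ move(dir='north')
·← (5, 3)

·→ sense(dir='west')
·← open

·→ push(x='west')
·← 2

·→ move(dir='west')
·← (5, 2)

·→ sense(dir='west')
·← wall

·→ sense(dir='north')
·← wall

·→ pop()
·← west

·→ move(dir='east')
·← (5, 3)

·→ sense(dir='north')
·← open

·→ push(x='north')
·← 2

·→ move(dir='north')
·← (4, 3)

·→ sense(dir='north')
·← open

·→ push(x='north')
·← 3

·→ move(dir='north')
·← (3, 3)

·→ sense(dir='west')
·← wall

·→ sense(dir='north')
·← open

·→ push(x='north')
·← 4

·→ move(dir='north')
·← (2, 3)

·→ sense(dir='west')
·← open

·→ push(x='west')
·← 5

·→ move(dir='west')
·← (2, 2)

·→ sense(dir='west')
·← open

·→ push(x='west')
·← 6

·→ move(dir='west')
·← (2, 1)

·→ sense(dir='west')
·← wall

·→ sense(dir='south')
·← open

·→ push(x='south')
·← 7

·→ move(dir='south')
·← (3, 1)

·→ sense(dir='west')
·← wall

·→ sense(dir='south')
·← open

·→ push(x='south')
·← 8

·→ move(dir='south')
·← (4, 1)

·→ sense(dir='west')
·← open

·→ push(x='west')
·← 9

·→ move(dir='west')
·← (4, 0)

·→ sense(dir='south')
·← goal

·→ move(dir='south')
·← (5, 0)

Answer: (5, 0)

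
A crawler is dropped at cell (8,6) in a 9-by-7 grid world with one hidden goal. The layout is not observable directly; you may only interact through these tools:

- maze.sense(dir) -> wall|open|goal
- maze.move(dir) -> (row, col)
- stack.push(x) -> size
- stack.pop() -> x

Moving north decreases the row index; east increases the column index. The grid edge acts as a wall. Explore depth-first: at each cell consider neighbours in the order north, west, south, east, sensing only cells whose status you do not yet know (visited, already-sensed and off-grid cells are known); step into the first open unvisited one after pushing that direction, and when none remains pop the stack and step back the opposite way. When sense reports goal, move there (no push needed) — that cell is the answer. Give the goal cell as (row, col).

I invoke maze.sense passing dir='north', : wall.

I try maze.sense passing dir='west', → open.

Calling stack.push passing x='west', — result: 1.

I use maze.move passing dir='west', giving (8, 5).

I try maze.sense passing dir='north', giving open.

I try stack.push passing x='north', which returns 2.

I invoke maze.move passing dir='north', and see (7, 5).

Using maze.sense passing dir='north', : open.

Next I call stack.push passing x='north', and see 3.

I invoke maze.move passing dir='north', : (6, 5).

Now I run maze.sense passing dir='north', and see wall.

Invoking maze.sense passing dir='west', yielding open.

I invoke stack.push passing x='west', and get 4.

Now I run maze.move passing dir='west', : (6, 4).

I use maze.sense passing dir='north', — result: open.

I try stack.push passing x='north', : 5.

Invoking maze.move passing dir='north', yielding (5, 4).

Calling maze.sense passing dir='north', and observe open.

Next I call stack.push passing x='north', — result: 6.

I run maze.move passing dir='north', and observe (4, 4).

Then maze.sense passing dir='north', which returns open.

I use stack.push passing x='north', and observe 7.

I call maze.move passing dir='north', and get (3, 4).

I call maze.sense passing dir='north', which returns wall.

Now I run maze.sense passing dir='west', and observe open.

I use stack.push passing x='west', giving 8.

I call maze.move passing dir='west', and observe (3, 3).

Invoking maze.sense passing dir='north', giving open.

I use stack.push passing x='north', and get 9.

Now I run maze.move passing dir='north', and get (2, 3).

I use maze.sense passing dir='north', and get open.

Then stack.push passing x='north', and observe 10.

I use maze.move passing dir='north', yielding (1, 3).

I invoke maze.sense passing dir='north', giving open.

Then stack.push passing x='north', : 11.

I call maze.move passing dir='north', — result: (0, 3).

I try maze.sense passing dir='west', yielding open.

Next I call stack.push passing x='west', giving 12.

Using maze.move passing dir='west', : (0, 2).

I invoke maze.sense passing dir='west', which returns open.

Using stack.push passing x='west', which returns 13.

Then maze.move passing dir='west', and see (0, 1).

I use maze.sense passing dir='west', which returns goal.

I call maze.move passing dir='west', — result: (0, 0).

Answer: (0, 0)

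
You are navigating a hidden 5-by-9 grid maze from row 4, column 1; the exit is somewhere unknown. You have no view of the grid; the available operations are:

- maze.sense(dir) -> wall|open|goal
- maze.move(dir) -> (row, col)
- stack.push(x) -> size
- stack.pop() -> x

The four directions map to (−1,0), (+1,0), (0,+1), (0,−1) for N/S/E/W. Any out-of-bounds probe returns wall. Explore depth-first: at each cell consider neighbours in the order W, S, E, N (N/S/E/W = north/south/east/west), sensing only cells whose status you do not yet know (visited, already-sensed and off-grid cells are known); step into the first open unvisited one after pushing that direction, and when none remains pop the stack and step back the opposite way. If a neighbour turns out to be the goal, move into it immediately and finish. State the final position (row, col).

// maze.sense(dir=west) => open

// stack.push(x=west) => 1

// maze.move(dir=west) => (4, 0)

// maze.sense(dir=north) => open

// stack.push(x=north) => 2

// maze.move(dir=north) => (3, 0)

// maze.sense(dir=east) => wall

// maze.sense(dir=north) => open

// stack.push(x=north) => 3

// maze.move(dir=north) => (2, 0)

// maze.sense(dir=east) => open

// stack.push(x=east) => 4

// maze.move(dir=east) => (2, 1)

// maze.sense(dir=east) => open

// stack.push(x=east) => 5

// maze.move(dir=east) => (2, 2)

// maze.sense(dir=south) => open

// stack.push(x=south) => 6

// maze.move(dir=south) => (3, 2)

// maze.sense(dir=south) => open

// stack.push(x=south) => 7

// maze.move(dir=south) => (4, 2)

// maze.sense(dir=east) => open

// stack.push(x=east) => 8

// maze.move(dir=east) => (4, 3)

// maze.sense(dir=east) => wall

// maze.sense(dir=north) => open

// stack.push(x=north) => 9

// maze.move(dir=north) => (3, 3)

// maze.sense(dir=east) => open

// stack.push(x=east) => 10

// maze.move(dir=east) => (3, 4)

// maze.sense(dir=east) => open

// stack.push(x=east) => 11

// maze.move(dir=east) => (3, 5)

// maze.sense(dir=south) => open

// stack.push(x=south) => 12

// maze.move(dir=south) => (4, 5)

// maze.sense(dir=east) => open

// stack.push(x=east) => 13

// maze.move(dir=east) => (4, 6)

// maze.sense(dir=east) => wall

// maze.sense(dir=north) => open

// stack.push(x=north) => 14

// maze.move(dir=north) => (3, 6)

// maze.sense(dir=east) => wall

// maze.sense(dir=north) => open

// stack.push(x=north) => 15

// maze.move(dir=north) => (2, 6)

// maze.sense(dir=west) => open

// stack.push(x=west) => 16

// maze.move(dir=west) => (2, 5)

// maze.sense(dir=west) => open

// stack.push(x=west) => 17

// maze.move(dir=west) => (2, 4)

// maze.sense(dir=west) => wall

// maze.sense(dir=north) => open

// stack.push(x=north) => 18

// maze.move(dir=north) => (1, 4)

// maze.sense(dir=west) => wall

// maze.sense(dir=east) => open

// stack.push(x=east) => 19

// maze.move(dir=east) => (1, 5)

// maze.sense(dir=east) => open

// stack.push(x=east) => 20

// maze.move(dir=east) => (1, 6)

// maze.sense(dir=east) => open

// stack.push(x=east) => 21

// maze.move(dir=east) => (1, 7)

// maze.sense(dir=south) => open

// stack.push(x=south) => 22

// maze.move(dir=south) => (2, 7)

// maze.sense(dir=east) => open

// stack.push(x=east) => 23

// maze.move(dir=east) => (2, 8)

// maze.sense(dir=south) => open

// stack.push(x=south) => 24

// maze.move(dir=south) => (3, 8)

// maze.sense(dir=south) => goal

// maze.move(dir=south) => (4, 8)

Answer: (4, 8)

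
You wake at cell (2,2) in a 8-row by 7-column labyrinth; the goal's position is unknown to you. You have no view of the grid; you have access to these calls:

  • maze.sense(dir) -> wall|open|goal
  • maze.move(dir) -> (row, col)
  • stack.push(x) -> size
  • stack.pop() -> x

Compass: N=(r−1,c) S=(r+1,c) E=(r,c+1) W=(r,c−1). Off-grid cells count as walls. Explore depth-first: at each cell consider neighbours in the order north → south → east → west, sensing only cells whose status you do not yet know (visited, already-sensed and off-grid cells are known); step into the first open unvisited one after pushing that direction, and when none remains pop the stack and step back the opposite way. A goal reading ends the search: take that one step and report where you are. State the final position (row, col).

·→ maze.sense(dir=north)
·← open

·→ stack.push(x=north)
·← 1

·→ maze.move(dir=north)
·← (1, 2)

·→ maze.sense(dir=north)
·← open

·→ stack.push(x=north)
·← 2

·→ maze.move(dir=north)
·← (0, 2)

·→ maze.sense(dir=east)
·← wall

·→ maze.sense(dir=west)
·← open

·→ stack.push(x=west)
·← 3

·→ maze.move(dir=west)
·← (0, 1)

·→ maze.sense(dir=south)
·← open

·→ stack.push(x=south)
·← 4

·→ maze.move(dir=south)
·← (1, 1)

·→ maze.sense(dir=south)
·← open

·→ stack.push(x=south)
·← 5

·→ maze.move(dir=south)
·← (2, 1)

·→ maze.sense(dir=south)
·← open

·→ stack.push(x=south)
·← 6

·→ maze.move(dir=south)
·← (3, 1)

·→ maze.sense(dir=south)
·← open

·→ stack.push(x=south)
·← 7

·→ maze.move(dir=south)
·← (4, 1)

·→ maze.sense(dir=south)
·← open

·→ stack.push(x=south)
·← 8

·→ maze.move(dir=south)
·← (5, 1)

·→ maze.sense(dir=south)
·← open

·→ stack.push(x=south)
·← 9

·→ maze.move(dir=south)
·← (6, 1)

·→ maze.sense(dir=south)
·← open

·→ stack.push(x=south)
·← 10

·→ maze.move(dir=south)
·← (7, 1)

·→ maze.sense(dir=east)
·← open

·→ stack.push(x=east)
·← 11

·→ maze.move(dir=east)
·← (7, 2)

·→ maze.sense(dir=north)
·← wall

·→ maze.sense(dir=east)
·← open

·→ stack.push(x=east)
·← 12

·→ maze.move(dir=east)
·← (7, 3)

·→ maze.sense(dir=north)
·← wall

·→ maze.sense(dir=east)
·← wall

·→ stack.pop()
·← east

·→ maze.move(dir=west)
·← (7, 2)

·→ stack.pop()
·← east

·→ maze.move(dir=west)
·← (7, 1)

·→ maze.sense(dir=west)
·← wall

·→ stack.pop()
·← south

·→ maze.move(dir=north)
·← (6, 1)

·→ maze.sense(dir=west)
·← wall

·→ stack.pop()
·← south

·→ maze.move(dir=north)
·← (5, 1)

·→ maze.sense(dir=east)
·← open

·→ stack.push(x=east)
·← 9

·→ maze.move(dir=east)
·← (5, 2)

·→ maze.sense(dir=north)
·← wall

·→ maze.sense(dir=east)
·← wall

·→ stack.pop()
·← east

·→ maze.move(dir=west)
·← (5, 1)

·→ maze.sense(dir=west)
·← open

·→ stack.push(x=west)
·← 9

·→ maze.move(dir=west)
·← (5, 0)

·→ maze.sense(dir=north)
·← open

·→ stack.push(x=north)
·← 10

·→ maze.move(dir=north)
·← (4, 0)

·→ maze.sense(dir=north)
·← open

·→ stack.push(x=north)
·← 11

·→ maze.move(dir=north)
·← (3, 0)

·→ maze.sense(dir=north)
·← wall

·→ stack.pop()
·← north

·→ maze.move(dir=south)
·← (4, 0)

·→ stack.pop()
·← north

·→ maze.move(dir=south)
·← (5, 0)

·→ stack.pop()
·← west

·→ maze.move(dir=east)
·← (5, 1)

·→ stack.pop()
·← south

·→ maze.move(dir=north)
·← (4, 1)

·→ stack.pop()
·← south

·→ maze.move(dir=north)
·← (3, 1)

·→ maze.sense(dir=east)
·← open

·→ stack.push(x=east)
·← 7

·→ maze.move(dir=east)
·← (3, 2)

·→ maze.sense(dir=east)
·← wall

·→ stack.pop()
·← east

·→ maze.move(dir=west)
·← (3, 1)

·→ stack.pop()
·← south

·→ maze.move(dir=north)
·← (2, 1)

·→ stack.pop()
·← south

·→ maze.move(dir=north)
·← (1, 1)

·→ maze.sense(dir=west)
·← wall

·→ stack.pop()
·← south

·→ maze.move(dir=north)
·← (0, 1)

·→ maze.sense(dir=west)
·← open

·→ stack.push(x=west)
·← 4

·→ maze.move(dir=west)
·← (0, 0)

·→ stack.pop()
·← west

·→ maze.move(dir=east)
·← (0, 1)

·→ stack.pop()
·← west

·→ maze.move(dir=east)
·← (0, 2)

·→ stack.pop()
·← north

·→ maze.move(dir=south)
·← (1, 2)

·→ maze.sense(dir=east)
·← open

·→ stack.push(x=east)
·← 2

·→ maze.move(dir=east)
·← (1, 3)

·→ maze.sense(dir=south)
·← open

·→ stack.push(x=south)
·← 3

·→ maze.move(dir=south)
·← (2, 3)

·→ maze.sense(dir=east)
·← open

·→ stack.push(x=east)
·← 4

·→ maze.move(dir=east)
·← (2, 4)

·→ maze.sense(dir=north)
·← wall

·→ maze.sense(dir=south)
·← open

·→ stack.push(x=south)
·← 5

·→ maze.move(dir=south)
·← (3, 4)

·→ maze.sense(dir=south)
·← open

·→ stack.push(x=south)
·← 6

·→ maze.move(dir=south)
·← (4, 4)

·→ maze.sense(dir=south)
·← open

·→ stack.push(x=south)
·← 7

·→ maze.move(dir=south)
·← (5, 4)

·→ maze.sense(dir=south)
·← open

·→ stack.push(x=south)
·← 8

·→ maze.move(dir=south)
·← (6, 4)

·→ maze.sense(dir=east)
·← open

·→ stack.push(x=east)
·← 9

·→ maze.move(dir=east)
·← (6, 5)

·→ maze.sense(dir=north)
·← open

·→ stack.push(x=north)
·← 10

·→ maze.move(dir=north)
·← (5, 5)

·→ maze.sense(dir=north)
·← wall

·→ maze.sense(dir=east)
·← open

·→ stack.push(x=east)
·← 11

·→ maze.move(dir=east)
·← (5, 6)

·→ maze.sense(dir=north)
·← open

·→ stack.push(x=north)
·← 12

·→ maze.move(dir=north)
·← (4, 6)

·→ maze.sense(dir=north)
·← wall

·→ stack.pop()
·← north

·→ maze.move(dir=south)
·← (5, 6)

·→ maze.sense(dir=south)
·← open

·→ stack.push(x=south)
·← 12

·→ maze.move(dir=south)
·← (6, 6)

·→ maze.sense(dir=south)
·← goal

·→ maze.move(dir=south)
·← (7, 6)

Answer: (7, 6)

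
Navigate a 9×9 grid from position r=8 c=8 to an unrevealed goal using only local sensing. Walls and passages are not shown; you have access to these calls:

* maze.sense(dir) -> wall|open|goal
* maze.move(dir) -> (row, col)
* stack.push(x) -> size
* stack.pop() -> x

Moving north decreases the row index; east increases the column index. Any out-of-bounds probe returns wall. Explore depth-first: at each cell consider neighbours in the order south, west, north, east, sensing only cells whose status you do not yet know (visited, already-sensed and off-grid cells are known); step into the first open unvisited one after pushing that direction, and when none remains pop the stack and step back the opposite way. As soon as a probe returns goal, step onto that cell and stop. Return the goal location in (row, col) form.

Act: maze.sense[dir=west]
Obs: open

Act: stack.push[x=west]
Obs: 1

Act: maze.move[dir=west]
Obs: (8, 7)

Act: maze.sense[dir=west]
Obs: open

Act: stack.push[x=west]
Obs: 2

Act: maze.move[dir=west]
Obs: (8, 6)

Act: maze.sense[dir=west]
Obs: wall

Act: maze.sense[dir=north]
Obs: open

Act: stack.push[x=north]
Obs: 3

Act: maze.move[dir=north]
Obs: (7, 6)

Act: maze.sense[dir=west]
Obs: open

Act: stack.push[x=west]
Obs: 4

Act: maze.move[dir=west]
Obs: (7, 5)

Act: maze.sense[dir=west]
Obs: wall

Act: maze.sense[dir=north]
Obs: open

Act: stack.push[x=north]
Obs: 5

Act: maze.move[dir=north]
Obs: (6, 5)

Act: maze.sense[dir=west]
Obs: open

Act: stack.push[x=west]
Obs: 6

Act: maze.move[dir=west]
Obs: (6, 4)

Act: maze.sense[dir=west]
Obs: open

Act: stack.push[x=west]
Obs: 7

Act: maze.move[dir=west]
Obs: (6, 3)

Act: maze.sense[dir=south]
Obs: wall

Act: maze.sense[dir=west]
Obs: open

Act: stack.push[x=west]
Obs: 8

Act: maze.move[dir=west]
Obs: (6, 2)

Act: maze.sense[dir=south]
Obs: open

Act: stack.push[x=south]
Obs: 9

Act: maze.move[dir=south]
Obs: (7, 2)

Act: maze.sense[dir=south]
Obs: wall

Act: maze.sense[dir=west]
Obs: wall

Act: stack.pop[]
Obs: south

Act: maze.move[dir=north]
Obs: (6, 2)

Act: maze.sense[dir=west]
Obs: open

Act: stack.push[x=west]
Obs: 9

Act: maze.move[dir=west]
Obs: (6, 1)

Act: maze.sense[dir=west]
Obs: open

Act: stack.push[x=west]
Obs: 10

Act: maze.move[dir=west]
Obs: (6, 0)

Act: maze.sense[dir=south]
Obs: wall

Act: maze.sense[dir=north]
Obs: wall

Act: stack.pop[]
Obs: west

Act: maze.move[dir=east]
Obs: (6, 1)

Act: maze.sense[dir=north]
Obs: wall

Act: stack.pop[]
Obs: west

Act: maze.move[dir=east]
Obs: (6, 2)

Act: maze.sense[dir=north]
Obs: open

Act: stack.push[x=north]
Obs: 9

Act: maze.move[dir=north]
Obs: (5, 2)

Act: maze.sense[dir=north]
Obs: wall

Act: maze.sense[dir=east]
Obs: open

Act: stack.push[x=east]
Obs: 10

Act: maze.move[dir=east]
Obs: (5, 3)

Act: maze.sense[dir=north]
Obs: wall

Act: maze.sense[dir=east]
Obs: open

Act: stack.push[x=east]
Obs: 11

Act: maze.move[dir=east]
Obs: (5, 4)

Act: maze.sense[dir=north]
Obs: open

Act: stack.push[x=north]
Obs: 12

Act: maze.move[dir=north]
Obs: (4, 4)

Act: maze.sense[dir=north]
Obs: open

Act: stack.push[x=north]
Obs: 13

Act: maze.move[dir=north]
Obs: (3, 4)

Act: maze.sense[dir=west]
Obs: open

Act: stack.push[x=west]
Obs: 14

Act: maze.move[dir=west]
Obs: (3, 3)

Act: maze.sense[dir=west]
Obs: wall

Act: maze.sense[dir=north]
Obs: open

Act: stack.push[x=north]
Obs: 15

Act: maze.move[dir=north]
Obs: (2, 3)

Act: maze.sense[dir=west]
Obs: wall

Act: maze.sense[dir=north]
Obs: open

Act: stack.push[x=north]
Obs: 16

Act: maze.move[dir=north]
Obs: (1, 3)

Act: maze.sense[dir=west]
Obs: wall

Act: maze.sense[dir=north]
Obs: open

Act: stack.push[x=north]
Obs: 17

Act: maze.move[dir=north]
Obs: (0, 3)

Act: maze.sense[dir=west]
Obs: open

Act: stack.push[x=west]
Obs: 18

Act: maze.move[dir=west]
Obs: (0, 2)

Act: maze.sense[dir=west]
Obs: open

Act: stack.push[x=west]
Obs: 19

Act: maze.move[dir=west]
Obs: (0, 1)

Act: maze.sense[dir=south]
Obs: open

Act: stack.push[x=south]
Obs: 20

Act: maze.move[dir=south]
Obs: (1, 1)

Act: maze.sense[dir=south]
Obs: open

Act: stack.push[x=south]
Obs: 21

Act: maze.move[dir=south]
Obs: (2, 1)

Act: maze.sense[dir=south]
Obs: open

Act: stack.push[x=south]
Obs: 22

Act: maze.move[dir=south]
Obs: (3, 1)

Act: maze.sense[dir=south]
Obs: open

Act: stack.push[x=south]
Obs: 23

Act: maze.move[dir=south]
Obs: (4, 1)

Act: maze.sense[dir=west]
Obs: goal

Act: maze.move[dir=west]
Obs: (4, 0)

Answer: (4, 0)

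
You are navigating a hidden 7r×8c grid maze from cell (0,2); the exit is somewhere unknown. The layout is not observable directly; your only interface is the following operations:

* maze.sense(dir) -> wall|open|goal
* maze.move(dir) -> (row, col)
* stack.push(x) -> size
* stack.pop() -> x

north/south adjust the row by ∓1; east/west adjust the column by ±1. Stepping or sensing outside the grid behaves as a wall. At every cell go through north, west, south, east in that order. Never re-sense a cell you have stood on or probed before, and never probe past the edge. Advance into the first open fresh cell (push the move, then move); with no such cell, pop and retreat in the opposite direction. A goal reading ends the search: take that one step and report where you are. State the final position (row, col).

// 1. sense(west) : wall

// 2. sense(south) : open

// 3. push(south) : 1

// 4. move(south) : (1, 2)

// 5. sense(west) : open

// 6. push(west) : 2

// 7. move(west) : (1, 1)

// 8. sense(west) : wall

// 9. sense(south) : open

// 10. push(south) : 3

// 11. move(south) : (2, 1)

// 12. sense(west) : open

// 13. push(west) : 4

// 14. move(west) : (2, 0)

// 15. sense(south) : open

// 16. push(south) : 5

// 17. move(south) : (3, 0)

// 18. sense(south) : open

// 19. push(south) : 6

// 20. move(south) : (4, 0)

// 21. sense(south) : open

// 22. push(south) : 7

// 23. move(south) : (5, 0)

// 24. sense(south) : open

// 25. push(south) : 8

// 26. move(south) : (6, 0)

// 27. sense(east) : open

// 28. push(east) : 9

// 29. move(east) : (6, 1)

// 30. sense(north) : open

// 31. push(north) : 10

// 32. move(north) : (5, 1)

// 33. sense(north) : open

// 34. push(north) : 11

// 35. move(north) : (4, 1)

// 36. sense(north) : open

// 37. push(north) : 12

// 38. move(north) : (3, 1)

// 39. sense(east) : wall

// 40. pop() : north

// 41. move(south) : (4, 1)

// 42. sense(east) : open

// 43. push(east) : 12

// 44. move(east) : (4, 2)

// 45. sense(south) : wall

// 46. sense(east) : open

// 47. push(east) : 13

// 48. move(east) : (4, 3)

// 49. sense(north) : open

// 50. push(north) : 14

// 51. move(north) : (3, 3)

// 52. sense(north) : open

// 53. push(north) : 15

// 54. move(north) : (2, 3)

// 55. sense(north) : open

// 56. push(north) : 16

// 57. move(north) : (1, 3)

// 58. sense(north) : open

// 59. push(north) : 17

// 60. move(north) : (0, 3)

// 61. sense(east) : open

// 62. push(east) : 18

// 63. move(east) : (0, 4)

// 64. sense(south) : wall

// 65. sense(east) : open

// 66. push(east) : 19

// 67. move(east) : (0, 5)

// 68. sense(south) : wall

// 69. sense(east) : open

// 70. push(east) : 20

// 71. move(east) : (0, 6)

// 72. sense(south) : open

// 73. push(south) : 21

// 74. move(south) : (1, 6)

// 75. sense(south) : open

// 76. push(south) : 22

// 77. move(south) : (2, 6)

// 78. sense(west) : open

// 79. push(west) : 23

// 80. move(west) : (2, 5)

// 81. sense(west) : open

// 82. push(west) : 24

// 83. move(west) : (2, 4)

// 84. sense(south) : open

// 85. push(south) : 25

// 86. move(south) : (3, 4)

// 87. sense(south) : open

// 88. push(south) : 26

// 89. move(south) : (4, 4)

// 90. sense(south) : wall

// 91. sense(east) : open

// 92. push(east) : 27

// 93. move(east) : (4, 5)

// 94. sense(north) : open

// 95. push(north) : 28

// 96. move(north) : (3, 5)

// 97. sense(east) : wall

// 98. pop() : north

// 99. move(south) : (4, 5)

// 100. sense(south) : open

// 101. push(south) : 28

// 102. move(south) : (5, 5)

// 103. sense(south) : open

// 104. push(south) : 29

// 105. move(south) : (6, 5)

// 106. sense(west) : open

// 107. push(west) : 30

// 108. move(west) : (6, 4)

// 109. sense(west) : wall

// 110. pop() : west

// 111. move(east) : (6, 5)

// 112. sense(east) : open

// 113. push(east) : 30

// 114. move(east) : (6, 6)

// 115. sense(north) : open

// 116. push(north) : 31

// 117. move(north) : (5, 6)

// 118. sense(north) : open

// 119. push(north) : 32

// 120. move(north) : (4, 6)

// 121. sense(east) : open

// 122. push(east) : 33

// 123. move(east) : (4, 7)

// 124. sense(north) : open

// 125. push(north) : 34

// 126. move(north) : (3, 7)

// 127. sense(north) : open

// 128. push(north) : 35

// 129. move(north) : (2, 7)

// 130. sense(north) : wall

// 131. pop() : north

// 132. move(south) : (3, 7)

// 133. pop() : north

// 134. move(south) : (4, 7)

// 135. sense(south) : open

// 136. push(south) : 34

// 137. move(south) : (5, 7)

// 138. sense(south) : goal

// 139. move(south) : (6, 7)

Answer: (6, 7)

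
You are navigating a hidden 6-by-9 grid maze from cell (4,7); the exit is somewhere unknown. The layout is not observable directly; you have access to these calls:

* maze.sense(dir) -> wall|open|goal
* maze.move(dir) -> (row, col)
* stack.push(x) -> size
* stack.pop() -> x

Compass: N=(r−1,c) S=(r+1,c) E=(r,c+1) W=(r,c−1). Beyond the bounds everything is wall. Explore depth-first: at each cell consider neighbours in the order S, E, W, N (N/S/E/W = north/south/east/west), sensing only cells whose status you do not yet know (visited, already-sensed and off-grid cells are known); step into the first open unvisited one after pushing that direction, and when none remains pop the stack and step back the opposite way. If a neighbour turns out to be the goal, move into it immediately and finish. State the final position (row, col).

==> maze.sense(south)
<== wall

==> maze.sense(east)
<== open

==> stack.push(east)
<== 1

==> maze.move(east)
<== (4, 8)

==> maze.sense(south)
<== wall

==> maze.sense(north)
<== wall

==> stack.pop()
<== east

==> maze.move(west)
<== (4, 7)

==> maze.sense(west)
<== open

==> stack.push(west)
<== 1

==> maze.move(west)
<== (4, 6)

==> maze.sense(south)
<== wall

==> maze.sense(west)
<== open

==> stack.push(west)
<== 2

==> maze.move(west)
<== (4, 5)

==> maze.sense(south)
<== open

==> stack.push(south)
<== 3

==> maze.move(south)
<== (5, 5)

==> maze.sense(west)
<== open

==> stack.push(west)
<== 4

==> maze.move(west)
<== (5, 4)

==> maze.sense(west)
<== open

==> stack.push(west)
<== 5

==> maze.move(west)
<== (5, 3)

==> maze.sense(west)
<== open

==> stack.push(west)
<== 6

==> maze.move(west)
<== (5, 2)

==> maze.sense(west)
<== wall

==> maze.sense(north)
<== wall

==> stack.pop()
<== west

==> maze.move(east)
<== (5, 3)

==> maze.sense(north)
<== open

==> stack.push(north)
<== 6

==> maze.move(north)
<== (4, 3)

==> maze.sense(east)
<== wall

==> maze.sense(north)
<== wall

==> stack.pop()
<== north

==> maze.move(south)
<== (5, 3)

==> stack.pop()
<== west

==> maze.move(east)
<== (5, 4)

==> stack.pop()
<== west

==> maze.move(east)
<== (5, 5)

==> stack.pop()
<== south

==> maze.move(north)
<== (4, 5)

==> maze.sense(north)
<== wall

==> stack.pop()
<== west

==> maze.move(east)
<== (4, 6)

==> maze.sense(north)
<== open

==> stack.push(north)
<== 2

==> maze.move(north)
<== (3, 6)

==> maze.sense(east)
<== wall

==> maze.sense(north)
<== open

==> stack.push(north)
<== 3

==> maze.move(north)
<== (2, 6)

==> maze.sense(east)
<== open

==> stack.push(east)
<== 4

==> maze.move(east)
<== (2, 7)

==> maze.sense(east)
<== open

==> stack.push(east)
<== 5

==> maze.move(east)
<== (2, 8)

==> maze.sense(north)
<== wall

==> stack.pop()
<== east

==> maze.move(west)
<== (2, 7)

==> maze.sense(north)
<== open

==> stack.push(north)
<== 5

==> maze.move(north)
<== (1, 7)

==> maze.sense(west)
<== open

==> stack.push(west)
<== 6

==> maze.move(west)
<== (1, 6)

==> maze.sense(west)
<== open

==> stack.push(west)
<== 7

==> maze.move(west)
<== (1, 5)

==> maze.sense(south)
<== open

==> stack.push(south)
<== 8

==> maze.move(south)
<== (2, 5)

==> maze.sense(west)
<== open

==> stack.push(west)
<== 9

==> maze.move(west)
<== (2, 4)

==> maze.sense(south)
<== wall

==> maze.sense(west)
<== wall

==> maze.sense(north)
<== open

==> stack.push(north)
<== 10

==> maze.move(north)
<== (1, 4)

==> maze.sense(west)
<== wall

==> maze.sense(north)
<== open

==> stack.push(north)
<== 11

==> maze.move(north)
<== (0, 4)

==> maze.sense(east)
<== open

==> stack.push(east)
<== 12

==> maze.move(east)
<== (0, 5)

==> maze.sense(east)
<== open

==> stack.push(east)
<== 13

==> maze.move(east)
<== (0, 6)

==> maze.sense(east)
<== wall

==> stack.pop()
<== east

==> maze.move(west)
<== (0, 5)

==> stack.pop()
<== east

==> maze.move(west)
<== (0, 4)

==> maze.sense(west)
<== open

==> stack.push(west)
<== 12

==> maze.move(west)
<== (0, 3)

==> maze.sense(west)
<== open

==> stack.push(west)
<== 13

==> maze.move(west)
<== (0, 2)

==> maze.sense(south)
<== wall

==> maze.sense(west)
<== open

==> stack.push(west)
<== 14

==> maze.move(west)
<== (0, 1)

==> maze.sense(south)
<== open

==> stack.push(south)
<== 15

==> maze.move(south)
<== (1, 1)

==> maze.sense(south)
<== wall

==> maze.sense(west)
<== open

==> stack.push(west)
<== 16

==> maze.move(west)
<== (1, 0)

==> maze.sense(south)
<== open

==> stack.push(south)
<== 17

==> maze.move(south)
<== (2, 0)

==> maze.sense(south)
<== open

==> stack.push(south)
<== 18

==> maze.move(south)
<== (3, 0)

==> maze.sense(south)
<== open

==> stack.push(south)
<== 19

==> maze.move(south)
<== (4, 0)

==> maze.sense(south)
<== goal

==> maze.move(south)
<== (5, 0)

Answer: (5, 0)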